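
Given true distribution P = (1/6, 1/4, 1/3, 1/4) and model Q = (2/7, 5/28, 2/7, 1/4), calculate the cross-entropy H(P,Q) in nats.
1.4036 nats

Cross-entropy: H(P,Q) = -Σ p(x) log q(x)

Alternatively: H(P,Q) = H(P) + D_KL(P||Q)
H(P) = 1.3580 nats
D_KL(P||Q) = 0.0457 nats

H(P,Q) = 1.3580 + 0.0457 = 1.4036 nats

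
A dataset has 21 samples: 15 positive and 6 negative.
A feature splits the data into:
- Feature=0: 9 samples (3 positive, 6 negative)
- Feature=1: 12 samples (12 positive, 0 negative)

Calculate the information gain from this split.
0.4696 bits

Information Gain = H(Y) - H(Y|Feature)

Before split:
P(positive) = 15/21 = 0.7143
H(Y) = 0.8631 bits

After split:
Feature=0: H = 0.9183 bits (weight = 9/21)
Feature=1: H = 0.0000 bits (weight = 12/21)
H(Y|Feature) = (9/21)×0.9183 + (12/21)×0.0000 = 0.3936 bits

Information Gain = 0.8631 - 0.3936 = 0.4696 bits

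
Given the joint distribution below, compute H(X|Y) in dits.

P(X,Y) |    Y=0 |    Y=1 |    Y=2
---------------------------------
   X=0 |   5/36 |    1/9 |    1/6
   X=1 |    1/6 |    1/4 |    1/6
0.2886 dits

Using the chain rule: H(X|Y) = H(X,Y) - H(Y)

First, compute H(X,Y) = 0.7647 dits

Marginal P(Y) = (11/36, 13/36, 1/3)
H(Y) = 0.4761 dits

H(X|Y) = H(X,Y) - H(Y) = 0.7647 - 0.4761 = 0.2886 dits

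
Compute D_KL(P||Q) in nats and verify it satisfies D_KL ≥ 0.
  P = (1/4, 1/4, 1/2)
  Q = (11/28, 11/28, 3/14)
0.1977 nats

KL divergence satisfies the Gibbs inequality: D_KL(P||Q) ≥ 0 for all distributions P, Q.

D_KL(P||Q) = Σ p(x) log(p(x)/q(x))
Term by term:
  x=0: 1/4 × log_e[(1/4)/(11/28)] = -0.1130
  x=1: 1/4 × log_e[(1/4)/(11/28)] = -0.1130
  x=2: 1/2 × log_e[(1/2)/(3/14)] = 0.4236
D_KL(P||Q) = 0.1977 nats

D_KL(P||Q) = 0.1977 ≥ 0 ✓

This non-negativity is a fundamental property: relative entropy cannot be negative because it measures how different Q is from P.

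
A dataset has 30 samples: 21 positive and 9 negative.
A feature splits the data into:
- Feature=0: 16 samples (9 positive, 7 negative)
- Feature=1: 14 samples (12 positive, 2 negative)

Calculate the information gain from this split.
0.0779 bits

Information Gain = H(Y) - H(Y|Feature)

Before split:
P(positive) = 21/30 = 0.7000
H(Y) = 0.8813 bits

After split:
Feature=0: H = 0.9887 bits (weight = 16/30)
Feature=1: H = 0.5917 bits (weight = 14/30)
H(Y|Feature) = (16/30)×0.9887 + (14/30)×0.5917 = 0.8034 bits

Information Gain = 0.8813 - 0.8034 = 0.0779 bits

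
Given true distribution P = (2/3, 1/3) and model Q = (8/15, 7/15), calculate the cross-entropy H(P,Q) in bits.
0.9711 bits

Cross-entropy: H(P,Q) = -Σ p(x) log q(x)

Alternatively: H(P,Q) = H(P) + D_KL(P||Q)
H(P) = 0.9183 bits
D_KL(P||Q) = 0.0528 bits

H(P,Q) = 0.9183 + 0.0528 = 0.9711 bits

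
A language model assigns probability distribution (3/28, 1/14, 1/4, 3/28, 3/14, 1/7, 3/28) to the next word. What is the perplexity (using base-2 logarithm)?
6.4308

Perplexity is 2^H (or exp(H) for natural log).

First, H = -Σ p log p = 2.6850 bits
Perplexity = 2^2.6850 = 6.4308

Interpretation: The model's uncertainty is equivalent to choosing uniformly among 6.4 options.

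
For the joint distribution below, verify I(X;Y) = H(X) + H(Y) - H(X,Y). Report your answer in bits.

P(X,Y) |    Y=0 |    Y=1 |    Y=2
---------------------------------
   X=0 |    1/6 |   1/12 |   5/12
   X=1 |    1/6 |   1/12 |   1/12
I(X;Y) = 0.0933 bits

Mutual information has multiple equivalent forms:
- I(X;Y) = H(X) - H(X|Y)
- I(X;Y) = H(Y) - H(Y|X)
- I(X;Y) = H(X) + H(Y) - H(X,Y)

Computing all quantities:
H(X) = 0.9183, H(Y) = 1.4591, H(X,Y) = 2.2842
H(X|Y) = 0.8250, H(Y|X) = 1.3659

Verification:
H(X) - H(X|Y) = 0.9183 - 0.8250 = 0.0933
H(Y) - H(Y|X) = 1.4591 - 1.3659 = 0.0933
H(X) + H(Y) - H(X,Y) = 0.9183 + 1.4591 - 2.2842 = 0.0933

All forms give I(X;Y) = 0.0933 bits. ✓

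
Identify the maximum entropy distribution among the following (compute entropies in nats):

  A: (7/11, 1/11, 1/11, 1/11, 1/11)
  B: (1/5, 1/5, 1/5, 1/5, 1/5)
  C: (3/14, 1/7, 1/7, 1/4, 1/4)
B

For a discrete distribution over n outcomes, entropy is maximized by the uniform distribution.

Computing entropies:
H(A) = 1.1596 nats
H(B) = 1.6094 nats
H(C) = 1.5792 nats

The uniform distribution (where all probabilities equal 1/5) achieves the maximum entropy of log_e(5) = 1.6094 nats.

Distribution B has the highest entropy.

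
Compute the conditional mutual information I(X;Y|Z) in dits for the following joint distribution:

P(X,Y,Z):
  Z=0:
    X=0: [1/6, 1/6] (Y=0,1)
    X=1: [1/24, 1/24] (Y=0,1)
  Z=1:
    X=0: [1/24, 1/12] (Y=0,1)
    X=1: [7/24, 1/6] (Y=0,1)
0.0080 dits

Conditional mutual information: I(X;Y|Z) = H(X|Z) + H(Y|Z) - H(X,Y|Z)

H(Z) = 0.2950
H(X,Z) = 0.5172 → H(X|Z) = 0.2222
H(Y,Z) = 0.5934 → H(Y|Z) = 0.2984
H(X,Y,Z) = 0.8076 → H(X,Y|Z) = 0.5126

I(X;Y|Z) = 0.2222 + 0.2984 - 0.5126 = 0.0080 dits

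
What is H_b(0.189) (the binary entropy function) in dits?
0.2105 dits

The binary entropy function is:
H(p) = -p log(p) - (1-p) log(1-p)

H(0.189) = -0.189 × log_10(0.189) - 0.811 × log_10(0.811)
H(0.189) = 0.2105 dits

Note: Binary entropy is maximized at p=0.5 (H=1 bit) and minimized at p=0 or p=1 (H=0).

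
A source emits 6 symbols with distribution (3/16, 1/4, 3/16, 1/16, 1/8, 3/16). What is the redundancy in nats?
0.0704 nats

Redundancy measures how far a source is from maximum entropy:
R = H_max - H(X)

Maximum entropy for 6 symbols: H_max = log_e(6) = 1.7918 nats
Actual entropy: H(X) = 1.7214 nats
Redundancy: R = 1.7918 - 1.7214 = 0.0704 nats

This redundancy represents potential for compression: the source could be compressed by 0.0704 nats per symbol.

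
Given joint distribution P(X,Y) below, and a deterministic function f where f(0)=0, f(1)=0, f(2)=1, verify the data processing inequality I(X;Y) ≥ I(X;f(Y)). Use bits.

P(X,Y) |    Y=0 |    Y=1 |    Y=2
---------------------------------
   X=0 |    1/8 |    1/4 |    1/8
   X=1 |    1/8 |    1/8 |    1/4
I(X;Y) = 0.0613, I(X;f(Y)) = 0.0488, inequality holds: 0.0613 ≥ 0.0488

Data Processing Inequality: For any Markov chain X → Y → Z, we have I(X;Y) ≥ I(X;Z).

Here Z = f(Y) is a deterministic function of Y, forming X → Y → Z.

Original I(X;Y) = 0.0613 bits

After applying f:
P(X,Z) where Z=f(Y):
- P(X,Z=0) = P(X,Y=0) + P(X,Y=1)
- P(X,Z=1) = P(X,Y=2)

I(X;Z) = I(X;f(Y)) = 0.0488 bits

Verification: 0.0613 ≥ 0.0488 ✓

Information cannot be created by processing; the function f can only lose information about X.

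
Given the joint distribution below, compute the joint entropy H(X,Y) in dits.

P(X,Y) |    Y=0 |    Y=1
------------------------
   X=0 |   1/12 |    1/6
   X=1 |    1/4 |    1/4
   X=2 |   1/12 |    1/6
0.7403 dits

Joint entropy is H(X,Y) = -Σ_{x,y} p(x,y) log p(x,y).

Summing over all non-zero entries:
H(X,Y) = -[1/12·log_10(1/12) + 1/6·log_10(1/6) + 1/4·log_10(1/4) + 1/4·log_10(1/4) + 1/12·log_10(1/12) + 1/6·log_10(1/6)]
H(X,Y) = 0.7403 dits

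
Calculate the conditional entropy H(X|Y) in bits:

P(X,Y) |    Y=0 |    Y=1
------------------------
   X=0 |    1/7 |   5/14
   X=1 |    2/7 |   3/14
0.9389 bits

Using the chain rule: H(X|Y) = H(X,Y) - H(Y)

First, compute H(X,Y) = 1.9242 bits

Marginal P(Y) = (3/7, 4/7)
H(Y) = 0.9852 bits

H(X|Y) = H(X,Y) - H(Y) = 1.9242 - 0.9852 = 0.9389 bits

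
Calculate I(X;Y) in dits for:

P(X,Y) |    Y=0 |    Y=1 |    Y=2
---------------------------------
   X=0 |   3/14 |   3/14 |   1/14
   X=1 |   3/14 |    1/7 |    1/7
0.0084 dits

Mutual information: I(X;Y) = H(X) + H(Y) - H(X,Y)

Marginals:
P(X) = (1/2, 1/2), H(X) = 0.3010 dits
P(Y) = (3/7, 5/14, 3/14), H(Y) = 0.4608 dits

Joint entropy: H(X,Y) = 0.7534 dits

I(X;Y) = 0.3010 + 0.4608 - 0.7534 = 0.0084 dits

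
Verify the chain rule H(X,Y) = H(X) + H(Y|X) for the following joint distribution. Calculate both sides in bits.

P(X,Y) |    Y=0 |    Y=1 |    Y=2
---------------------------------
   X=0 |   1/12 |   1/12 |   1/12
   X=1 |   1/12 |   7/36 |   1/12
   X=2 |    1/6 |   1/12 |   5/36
H(X,Y) = 3.0783, H(X) = 1.5605, H(Y|X) = 1.5177 (all in bits)

Chain rule: H(X,Y) = H(X) + H(Y|X)

Left side — joint entropy directly:
H(X,Y) = -Σ p(x,y) log p(x,y) = 3.0783 bits

Right side — compute H(Y|X) from the conditional distributions:
P(X) = (1/4, 13/36, 7/18), so H(X) = 1.5605 bits
H(Y|X) = Σ_x P(X=x) · H(Y|X=x):
  P(Y|X=0) = (1/3, 1/3, 1/3), H(Y|X=0) = 1.5850, weight P(X=0) = 1/4
  P(Y|X=1) = (3/13, 7/13, 3/13), H(Y|X=1) = 1.4573, weight P(X=1) = 13/36
  P(Y|X=2) = (3/7, 3/14, 5/14), H(Y|X=2) = 1.5306, weight P(X=2) = 7/18
H(Y|X) = 1.5177 bits

H(X) + H(Y|X) = 1.5605 + 1.5177 = 3.0783 bits

Both sides equal 3.0783 bits. ✓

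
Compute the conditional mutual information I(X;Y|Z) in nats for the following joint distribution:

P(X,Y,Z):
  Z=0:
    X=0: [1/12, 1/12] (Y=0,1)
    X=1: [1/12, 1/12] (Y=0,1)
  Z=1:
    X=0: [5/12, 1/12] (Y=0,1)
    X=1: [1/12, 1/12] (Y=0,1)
0.0341 nats

Conditional mutual information: I(X;Y|Z) = H(X|Z) + H(Y|Z) - H(X,Y|Z)

H(Z) = 0.6365
H(X,Z) = 1.2425 → H(X|Z) = 0.6059
H(Y,Z) = 1.2425 → H(Y|Z) = 0.6059
H(X,Y,Z) = 1.8143 → H(X,Y|Z) = 1.1778

I(X;Y|Z) = 0.6059 + 0.6059 - 1.1778 = 0.0341 nats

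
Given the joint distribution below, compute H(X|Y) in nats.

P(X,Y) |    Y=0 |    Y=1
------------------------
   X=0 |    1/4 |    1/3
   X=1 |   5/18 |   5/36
0.6512 nats

Using the chain rule: H(X|Y) = H(X,Y) - H(Y)

First, compute H(X,Y) = 1.3428 nats

Marginal P(Y) = (19/36, 17/36)
H(Y) = 0.6916 nats

H(X|Y) = H(X,Y) - H(Y) = 1.3428 - 0.6916 = 0.6512 nats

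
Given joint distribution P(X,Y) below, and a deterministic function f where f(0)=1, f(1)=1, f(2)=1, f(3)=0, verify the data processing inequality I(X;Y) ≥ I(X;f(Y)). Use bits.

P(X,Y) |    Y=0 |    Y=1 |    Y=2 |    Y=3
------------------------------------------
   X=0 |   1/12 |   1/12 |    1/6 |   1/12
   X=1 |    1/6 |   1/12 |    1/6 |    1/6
I(X;Y) = 0.0207, I(X;f(Y)) = 0.0070, inequality holds: 0.0207 ≥ 0.0070

Data Processing Inequality: For any Markov chain X → Y → Z, we have I(X;Y) ≥ I(X;Z).

Here Z = f(Y) is a deterministic function of Y, forming X → Y → Z.

Original I(X;Y) = 0.0207 bits

After applying f:
P(X,Z) where Z=f(Y):
- P(X,Z=0) = P(X,Y=3)
- P(X,Z=1) = P(X,Y=0) + P(X,Y=1) + P(X,Y=2)

I(X;Z) = I(X;f(Y)) = 0.0070 bits

Verification: 0.0207 ≥ 0.0070 ✓

Information cannot be created by processing; the function f can only lose information about X.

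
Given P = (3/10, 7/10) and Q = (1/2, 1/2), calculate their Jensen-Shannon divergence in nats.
0.0210 nats

Jensen-Shannon divergence is:
JSD(P||Q) = 0.5 × D_KL(P||M) + 0.5 × D_KL(Q||M)
where M = 0.5 × (P + Q) is the mixture distribution.

M = 0.5 × (3/10, 7/10) + 0.5 × (1/2, 1/2) = (2/5, 3/5)

D_KL(P||M) = 0.0216 nats
D_KL(Q||M) = 0.0204 nats

JSD(P||Q) = 0.5 × 0.0216 + 0.5 × 0.0204 = 0.0210 nats

Unlike KL divergence, JSD is symmetric and bounded: 0 ≤ JSD ≤ log(2).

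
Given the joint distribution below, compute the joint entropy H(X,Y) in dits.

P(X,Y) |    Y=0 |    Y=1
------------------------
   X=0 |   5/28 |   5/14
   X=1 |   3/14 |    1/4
0.5872 dits

Joint entropy is H(X,Y) = -Σ_{x,y} p(x,y) log p(x,y).

Summing over all non-zero entries:
H(X,Y) = -[5/28·log_10(5/28) + 5/14·log_10(5/14) + 3/14·log_10(3/14) + 1/4·log_10(1/4)]
H(X,Y) = 0.5872 dits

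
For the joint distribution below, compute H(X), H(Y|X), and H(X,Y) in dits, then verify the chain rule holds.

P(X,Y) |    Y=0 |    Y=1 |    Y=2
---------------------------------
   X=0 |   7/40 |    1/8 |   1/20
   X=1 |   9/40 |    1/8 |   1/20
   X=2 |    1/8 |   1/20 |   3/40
H(X,Y) = 0.8964, H(X) = 0.4693, H(Y|X) = 0.4271 (all in dits)

Chain rule: H(X,Y) = H(X) + H(Y|X)

Left side — joint entropy directly:
H(X,Y) = -Σ p(x,y) log p(x,y) = 0.8964 dits

Right side — compute H(Y|X) from the conditional distributions:
P(X) = (7/20, 2/5, 1/4), so H(X) = 0.4693 dits
H(Y|X) = Σ_x P(X=x) · H(Y|X=x):
  P(Y|X=0) = (1/2, 5/14, 1/7), H(Y|X=0) = 0.4309, weight P(X=0) = 7/20
  P(Y|X=1) = (9/16, 5/16, 1/8), H(Y|X=1) = 0.4113, weight P(X=1) = 2/5
  P(Y|X=2) = (1/2, 1/5, 3/10), H(Y|X=2) = 0.4472, weight P(X=2) = 1/4
H(Y|X) = 0.4271 dits

H(X) + H(Y|X) = 0.4693 + 0.4271 = 0.8964 dits

Both sides equal 0.8964 dits. ✓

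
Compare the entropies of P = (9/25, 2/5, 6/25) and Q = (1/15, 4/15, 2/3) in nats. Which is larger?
P

Computing entropies in nats:
H(P) = 1.0768
H(Q) = 0.8033

Distribution P has higher entropy.

Intuition: The distribution closer to uniform (more spread out) has higher entropy.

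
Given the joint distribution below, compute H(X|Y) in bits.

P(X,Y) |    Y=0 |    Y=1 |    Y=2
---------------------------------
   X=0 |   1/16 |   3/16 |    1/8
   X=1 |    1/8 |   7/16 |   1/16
0.8952 bits

Using the chain rule: H(X|Y) = H(X,Y) - H(Y)

First, compute H(X,Y) = 2.2246 bits

Marginal P(Y) = (3/16, 5/8, 3/16)
H(Y) = 1.3294 bits

H(X|Y) = H(X,Y) - H(Y) = 2.2246 - 1.3294 = 0.8952 bits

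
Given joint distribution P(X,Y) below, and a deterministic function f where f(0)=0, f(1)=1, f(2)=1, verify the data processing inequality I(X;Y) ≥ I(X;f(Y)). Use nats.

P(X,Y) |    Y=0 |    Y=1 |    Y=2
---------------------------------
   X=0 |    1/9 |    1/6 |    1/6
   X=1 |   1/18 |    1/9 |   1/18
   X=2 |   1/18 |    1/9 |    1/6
I(X;Y) = 0.0197, I(X;f(Y)) = 0.0046, inequality holds: 0.0197 ≥ 0.0046

Data Processing Inequality: For any Markov chain X → Y → Z, we have I(X;Y) ≥ I(X;Z).

Here Z = f(Y) is a deterministic function of Y, forming X → Y → Z.

Original I(X;Y) = 0.0197 nats

After applying f:
P(X,Z) where Z=f(Y):
- P(X,Z=0) = P(X,Y=0)
- P(X,Z=1) = P(X,Y=1) + P(X,Y=2)

I(X;Z) = I(X;f(Y)) = 0.0046 nats

Verification: 0.0197 ≥ 0.0046 ✓

Information cannot be created by processing; the function f can only lose information about X.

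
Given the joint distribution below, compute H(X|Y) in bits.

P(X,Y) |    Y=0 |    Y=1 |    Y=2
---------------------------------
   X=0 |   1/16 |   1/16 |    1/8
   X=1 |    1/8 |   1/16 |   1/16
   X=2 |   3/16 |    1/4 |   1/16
1.3915 bits

Using the chain rule: H(X|Y) = H(X,Y) - H(Y)

First, compute H(X,Y) = 2.9528 bits

Marginal P(Y) = (3/8, 3/8, 1/4)
H(Y) = 1.5613 bits

H(X|Y) = H(X,Y) - H(Y) = 2.9528 - 1.5613 = 1.3915 bits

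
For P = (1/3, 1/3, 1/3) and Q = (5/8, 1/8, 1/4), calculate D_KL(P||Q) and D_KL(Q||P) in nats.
D_KL(P||Q) = 0.2133, D_KL(Q||P) = 0.1984

KL divergence is not symmetric: D_KL(P||Q) ≠ D_KL(Q||P) in general.

D_KL(P||Q) = 0.2133 nats
D_KL(Q||P) = 0.1984 nats

No, they are not equal!

This asymmetry is why KL divergence is not a true distance metric.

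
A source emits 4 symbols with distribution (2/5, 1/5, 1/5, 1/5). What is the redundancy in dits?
0.0235 dits

Redundancy measures how far a source is from maximum entropy:
R = H_max - H(X)

Maximum entropy for 4 symbols: H_max = log_10(4) = 0.6021 dits
Actual entropy: H(X) = 0.5786 dits
Redundancy: R = 0.6021 - 0.5786 = 0.0235 dits

This redundancy represents potential for compression: the source could be compressed by 0.0235 dits per symbol.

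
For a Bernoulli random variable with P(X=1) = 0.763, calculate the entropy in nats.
0.5476 nats

The binary entropy function is:
H(p) = -p log(p) - (1-p) log(1-p)

H(0.763) = -0.763 × log_e(0.763) - 0.237 × log_e(0.237)
H(0.763) = 0.5476 nats

Note: Binary entropy is maximized at p=0.5 (H=1 bit) and minimized at p=0 or p=1 (H=0).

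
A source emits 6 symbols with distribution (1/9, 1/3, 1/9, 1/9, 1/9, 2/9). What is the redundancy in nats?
0.1148 nats

Redundancy measures how far a source is from maximum entropy:
R = H_max - H(X)

Maximum entropy for 6 symbols: H_max = log_e(6) = 1.7918 nats
Actual entropy: H(X) = 1.6770 nats
Redundancy: R = 1.7918 - 1.6770 = 0.1148 nats

This redundancy represents potential for compression: the source could be compressed by 0.1148 nats per symbol.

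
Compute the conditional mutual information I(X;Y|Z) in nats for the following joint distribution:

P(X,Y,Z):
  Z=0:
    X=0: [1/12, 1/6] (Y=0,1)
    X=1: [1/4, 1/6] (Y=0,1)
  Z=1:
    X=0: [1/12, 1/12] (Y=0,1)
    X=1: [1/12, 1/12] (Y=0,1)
0.0225 nats

Conditional mutual information: I(X;Y|Z) = H(X|Z) + H(Y|Z) - H(X,Y|Z)

H(Z) = 0.6365
H(X,Z) = 1.3086 → H(X|Z) = 0.6721
H(Y,Z) = 1.3297 → H(Y|Z) = 0.6931
H(X,Y,Z) = 1.9792 → H(X,Y|Z) = 1.3427

I(X;Y|Z) = 0.6721 + 0.6931 - 1.3427 = 0.0225 nats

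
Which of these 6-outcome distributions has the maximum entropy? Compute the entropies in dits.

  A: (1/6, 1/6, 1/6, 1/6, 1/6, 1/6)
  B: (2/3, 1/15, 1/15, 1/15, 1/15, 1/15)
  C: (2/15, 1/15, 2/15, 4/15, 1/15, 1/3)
A

For a discrete distribution over n outcomes, entropy is maximized by the uniform distribution.

Computing entropies:
H(A) = 0.7782 dits
H(B) = 0.5094 dits
H(C) = 0.7023 dits

The uniform distribution (where all probabilities equal 1/6) achieves the maximum entropy of log_10(6) = 0.7782 dits.

Distribution A has the highest entropy.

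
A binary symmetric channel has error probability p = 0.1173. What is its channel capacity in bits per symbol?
0.4785 bits

For a binary symmetric channel (BSC) with error probability p:
Capacity C = 1 - H(p) bits per symbol

where H(p) = -p log₂(p) - (1-p) log₂(1-p) is the binary entropy function.

H(0.1173) = 0.5215 bits
C = 1 - 0.5215 = 0.4785 bits per symbol

This means we can reliably transmit up to 0.4785 bits of information per channel use.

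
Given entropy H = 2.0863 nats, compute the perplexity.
8.0551

Perplexity is e^H (or exp(H) for natural log).

H = 2.0863 nats
Perplexity = e^2.0863 = 8.0551

Interpretation: The model's uncertainty is equivalent to choosing uniformly among 8.1 options.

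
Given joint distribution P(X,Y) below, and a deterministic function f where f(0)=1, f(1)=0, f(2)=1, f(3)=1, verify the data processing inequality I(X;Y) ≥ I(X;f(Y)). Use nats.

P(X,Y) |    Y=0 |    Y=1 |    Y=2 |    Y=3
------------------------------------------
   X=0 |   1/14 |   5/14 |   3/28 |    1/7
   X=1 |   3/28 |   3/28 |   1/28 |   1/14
I(X;Y) = 0.0402, I(X;f(Y)) = 0.0166, inequality holds: 0.0402 ≥ 0.0166

Data Processing Inequality: For any Markov chain X → Y → Z, we have I(X;Y) ≥ I(X;Z).

Here Z = f(Y) is a deterministic function of Y, forming X → Y → Z.

Original I(X;Y) = 0.0402 nats

After applying f:
P(X,Z) where Z=f(Y):
- P(X,Z=0) = P(X,Y=1)
- P(X,Z=1) = P(X,Y=0) + P(X,Y=2) + P(X,Y=3)

I(X;Z) = I(X;f(Y)) = 0.0166 nats

Verification: 0.0402 ≥ 0.0166 ✓

Information cannot be created by processing; the function f can only lose information about X.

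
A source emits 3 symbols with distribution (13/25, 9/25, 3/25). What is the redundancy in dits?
0.0592 dits

Redundancy measures how far a source is from maximum entropy:
R = H_max - H(X)

Maximum entropy for 3 symbols: H_max = log_10(3) = 0.4771 dits
Actual entropy: H(X) = 0.4179 dits
Redundancy: R = 0.4771 - 0.4179 = 0.0592 dits

This redundancy represents potential for compression: the source could be compressed by 0.0592 dits per symbol.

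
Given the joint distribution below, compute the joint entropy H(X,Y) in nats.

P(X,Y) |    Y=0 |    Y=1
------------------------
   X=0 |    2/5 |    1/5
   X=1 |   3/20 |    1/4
1.3195 nats

Joint entropy is H(X,Y) = -Σ_{x,y} p(x,y) log p(x,y).

Summing over all non-zero entries:
H(X,Y) = -[2/5·log_e(2/5) + 1/5·log_e(1/5) + 3/20·log_e(3/20) + 1/4·log_e(1/4)]
H(X,Y) = 1.3195 nats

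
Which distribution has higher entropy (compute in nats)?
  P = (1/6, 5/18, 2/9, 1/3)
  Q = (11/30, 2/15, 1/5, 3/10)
P

Computing entropies in nats:
H(P) = 1.3549
H(Q) = 1.3196

Distribution P has higher entropy.

Intuition: The distribution closer to uniform (more spread out) has higher entropy.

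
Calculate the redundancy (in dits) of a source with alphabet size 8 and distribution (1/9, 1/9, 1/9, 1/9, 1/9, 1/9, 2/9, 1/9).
0.0157 dits

Redundancy measures how far a source is from maximum entropy:
R = H_max - H(X)

Maximum entropy for 8 symbols: H_max = log_10(8) = 0.9031 dits
Actual entropy: H(X) = 0.8873 dits
Redundancy: R = 0.9031 - 0.8873 = 0.0157 dits

This redundancy represents potential for compression: the source could be compressed by 0.0157 dits per symbol.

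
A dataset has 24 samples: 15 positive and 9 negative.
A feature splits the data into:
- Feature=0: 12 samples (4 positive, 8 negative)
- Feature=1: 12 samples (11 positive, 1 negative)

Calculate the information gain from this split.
0.2884 bits

Information Gain = H(Y) - H(Y|Feature)

Before split:
P(positive) = 15/24 = 0.6250
H(Y) = 0.9544 bits

After split:
Feature=0: H = 0.9183 bits (weight = 12/24)
Feature=1: H = 0.4138 bits (weight = 12/24)
H(Y|Feature) = (12/24)×0.9183 + (12/24)×0.4138 = 0.6661 bits

Information Gain = 0.9544 - 0.6661 = 0.2884 bits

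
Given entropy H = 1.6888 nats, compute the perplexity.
5.4130

Perplexity is e^H (or exp(H) for natural log).

H = 1.6888 nats
Perplexity = e^1.6888 = 5.4130

Interpretation: The model's uncertainty is equivalent to choosing uniformly among 5.4 options.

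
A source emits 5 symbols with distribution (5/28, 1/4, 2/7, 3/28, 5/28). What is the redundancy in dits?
0.0219 dits

Redundancy measures how far a source is from maximum entropy:
R = H_max - H(X)

Maximum entropy for 5 symbols: H_max = log_10(5) = 0.6990 dits
Actual entropy: H(X) = 0.6771 dits
Redundancy: R = 0.6990 - 0.6771 = 0.0219 dits

This redundancy represents potential for compression: the source could be compressed by 0.0219 dits per symbol.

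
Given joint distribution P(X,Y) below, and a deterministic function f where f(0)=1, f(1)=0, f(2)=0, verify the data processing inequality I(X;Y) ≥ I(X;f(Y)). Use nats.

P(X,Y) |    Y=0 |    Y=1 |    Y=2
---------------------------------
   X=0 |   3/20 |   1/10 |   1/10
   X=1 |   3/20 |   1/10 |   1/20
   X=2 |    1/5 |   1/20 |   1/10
I(X;Y) = 0.0242, I(X;f(Y)) = 0.0072, inequality holds: 0.0242 ≥ 0.0072

Data Processing Inequality: For any Markov chain X → Y → Z, we have I(X;Y) ≥ I(X;Z).

Here Z = f(Y) is a deterministic function of Y, forming X → Y → Z.

Original I(X;Y) = 0.0242 nats

After applying f:
P(X,Z) where Z=f(Y):
- P(X,Z=0) = P(X,Y=1) + P(X,Y=2)
- P(X,Z=1) = P(X,Y=0)

I(X;Z) = I(X;f(Y)) = 0.0072 nats

Verification: 0.0242 ≥ 0.0072 ✓

Information cannot be created by processing; the function f can only lose information about X.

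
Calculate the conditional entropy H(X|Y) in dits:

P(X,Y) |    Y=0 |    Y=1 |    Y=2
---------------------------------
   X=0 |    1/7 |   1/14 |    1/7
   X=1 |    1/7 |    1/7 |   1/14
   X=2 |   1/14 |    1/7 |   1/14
0.4563 dits

Using the chain rule: H(X|Y) = H(X,Y) - H(Y)

First, compute H(X,Y) = 0.9311 dits

Marginal P(Y) = (5/14, 5/14, 2/7)
H(Y) = 0.4748 dits

H(X|Y) = H(X,Y) - H(Y) = 0.9311 - 0.4748 = 0.4563 dits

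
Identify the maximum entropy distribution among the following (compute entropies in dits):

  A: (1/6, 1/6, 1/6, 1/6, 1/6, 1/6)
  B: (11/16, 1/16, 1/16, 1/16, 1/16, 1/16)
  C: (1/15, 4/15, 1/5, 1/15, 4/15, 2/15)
A

For a discrete distribution over n outcomes, entropy is maximized by the uniform distribution.

Computing entropies:
H(A) = 0.7782 dits
H(B) = 0.4882 dits
H(C) = 0.7194 dits

The uniform distribution (where all probabilities equal 1/6) achieves the maximum entropy of log_10(6) = 0.7782 dits.

Distribution A has the highest entropy.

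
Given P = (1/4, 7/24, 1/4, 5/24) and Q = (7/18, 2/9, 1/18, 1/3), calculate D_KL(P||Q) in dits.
0.1073 dits

KL divergence: D_KL(P||Q) = Σ p(x) log(p(x)/q(x))

Computing term by term:
  x=0: 1/4 × log_10[(1/4)/(7/18)] = 1/4 × -0.1919 = -0.0480
  x=1: 7/24 × log_10[(7/24)/(2/9)] = 7/24 × 0.1181 = 0.0344
  x=2: 1/4 × log_10[(1/4)/(1/18)] = 1/4 × 0.6532 = 0.1633
  x=3: 5/24 × log_10[(5/24)/(1/3)] = 5/24 × -0.2041 = -0.0425

D_KL(P||Q) = 0.1073 dits

Note: KL divergence is always non-negative and equals 0 iff P = Q.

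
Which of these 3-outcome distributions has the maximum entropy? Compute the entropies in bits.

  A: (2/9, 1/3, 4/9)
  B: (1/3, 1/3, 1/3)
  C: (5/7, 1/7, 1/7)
B

For a discrete distribution over n outcomes, entropy is maximized by the uniform distribution.

Computing entropies:
H(A) = 1.5305 bits
H(B) = 1.5850 bits
H(C) = 1.1488 bits

The uniform distribution (where all probabilities equal 1/3) achieves the maximum entropy of log_2(3) = 1.5850 bits.

Distribution B has the highest entropy.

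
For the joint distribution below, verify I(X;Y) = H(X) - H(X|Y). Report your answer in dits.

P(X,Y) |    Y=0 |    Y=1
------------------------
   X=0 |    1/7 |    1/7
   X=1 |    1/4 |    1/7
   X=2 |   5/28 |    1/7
I(X;Y) = 0.0028 dits

Mutual information has multiple equivalent forms:
- I(X;Y) = H(X) - H(X|Y)
- I(X;Y) = H(Y) - H(Y|X)
- I(X;Y) = H(X) + H(Y) - H(X,Y)

Computing all quantities:
H(X) = 0.4733, H(Y) = 0.2966, H(X,Y) = 0.7670
H(X|Y) = 0.4704, H(Y|X) = 0.2937

Verification:
H(X) - H(X|Y) = 0.4733 - 0.4704 = 0.0028
H(Y) - H(Y|X) = 0.2966 - 0.2937 = 0.0028
H(X) + H(Y) - H(X,Y) = 0.4733 + 0.2966 - 0.7670 = 0.0028

All forms give I(X;Y) = 0.0028 dits. ✓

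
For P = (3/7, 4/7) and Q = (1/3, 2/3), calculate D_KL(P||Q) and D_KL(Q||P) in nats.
D_KL(P||Q) = 0.0196, D_KL(Q||P) = 0.0190

KL divergence is not symmetric: D_KL(P||Q) ≠ D_KL(Q||P) in general.

D_KL(P||Q) = 0.0196 nats
D_KL(Q||P) = 0.0190 nats

No, they are not equal!

This asymmetry is why KL divergence is not a true distance metric.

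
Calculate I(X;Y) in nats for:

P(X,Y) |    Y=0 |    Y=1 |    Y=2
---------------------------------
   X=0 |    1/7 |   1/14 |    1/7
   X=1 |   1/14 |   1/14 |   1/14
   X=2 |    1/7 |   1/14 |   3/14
0.0153 nats

Mutual information: I(X;Y) = H(X) + H(Y) - H(X,Y)

Marginals:
P(X) = (5/14, 3/14, 3/7), H(X) = 1.0609 nats
P(Y) = (5/14, 3/14, 3/7), H(Y) = 1.0609 nats

Joint entropy: H(X,Y) = 2.1066 nats

I(X;Y) = 1.0609 + 1.0609 - 2.1066 = 0.0153 nats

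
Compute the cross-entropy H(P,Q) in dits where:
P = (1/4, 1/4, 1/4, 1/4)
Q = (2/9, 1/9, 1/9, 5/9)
0.7042 dits

Cross-entropy: H(P,Q) = -Σ p(x) log q(x)

Alternatively: H(P,Q) = H(P) + D_KL(P||Q)
H(P) = 0.6021 dits
D_KL(P||Q) = 0.1022 dits

H(P,Q) = 0.6021 + 0.1022 = 0.7042 dits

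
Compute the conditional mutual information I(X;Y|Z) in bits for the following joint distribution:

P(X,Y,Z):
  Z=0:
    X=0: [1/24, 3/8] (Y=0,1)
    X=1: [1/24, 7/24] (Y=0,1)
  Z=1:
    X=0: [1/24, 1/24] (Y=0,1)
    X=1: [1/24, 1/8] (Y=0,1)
0.0119 bits

Conditional mutual information: I(X;Y|Z) = H(X|Z) + H(Y|Z) - H(X,Y|Z)

H(Z) = 0.8113
H(X,Z) = 1.7842 → H(X|Z) = 0.9729
H(Y,Z) = 1.4183 → H(Y|Z) = 0.6070
H(X,Y,Z) = 2.3793 → H(X,Y|Z) = 1.5680

I(X;Y|Z) = 0.9729 + 0.6070 - 1.5680 = 0.0119 bits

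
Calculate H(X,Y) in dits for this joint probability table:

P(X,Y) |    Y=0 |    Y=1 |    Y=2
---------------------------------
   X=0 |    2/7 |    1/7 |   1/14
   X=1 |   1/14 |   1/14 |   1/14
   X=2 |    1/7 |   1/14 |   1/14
0.8881 dits

Joint entropy is H(X,Y) = -Σ_{x,y} p(x,y) log p(x,y).

Summing over all non-zero entries:
H(X,Y) = -[2/7·log_10(2/7) + 1/7·log_10(1/7) + 1/14·log_10(1/14) + 1/14·log_10(1/14) + 1/14·log_10(1/14) + 1/14·log_10(1/14) + 1/7·log_10(1/7) + 1/14·log_10(1/14) + 1/14·log_10(1/14)]
H(X,Y) = 0.8881 dits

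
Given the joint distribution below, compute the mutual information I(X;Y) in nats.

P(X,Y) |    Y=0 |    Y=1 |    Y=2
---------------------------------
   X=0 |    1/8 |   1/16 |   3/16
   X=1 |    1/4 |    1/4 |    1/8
0.0562 nats

Mutual information: I(X;Y) = H(X) + H(Y) - H(X,Y)

Marginals:
P(X) = (3/8, 5/8), H(X) = 0.6616 nats
P(Y) = (3/8, 5/16, 5/16), H(Y) = 1.0948 nats

Joint entropy: H(X,Y) = 1.7002 nats

I(X;Y) = 0.6616 + 1.0948 - 1.7002 = 0.0562 nats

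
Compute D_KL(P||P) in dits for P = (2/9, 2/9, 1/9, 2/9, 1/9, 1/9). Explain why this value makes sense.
0.0000 dits

KL divergence satisfies the Gibbs inequality: D_KL(P||Q) ≥ 0 for all distributions P, Q.

D_KL(P||Q) = Σ p(x) log(p(x)/q(x))
Each term is p(x) × log_10(p(x)/p(x)) = p(x) × log_10(1) = 0, so the sum is 0.
D_KL(P||Q) = 0.0000 dits

When P = Q, the KL divergence is exactly 0, as there is no 'divergence' between identical distributions.

This non-negativity is a fundamental property: relative entropy cannot be negative because it measures how different Q is from P.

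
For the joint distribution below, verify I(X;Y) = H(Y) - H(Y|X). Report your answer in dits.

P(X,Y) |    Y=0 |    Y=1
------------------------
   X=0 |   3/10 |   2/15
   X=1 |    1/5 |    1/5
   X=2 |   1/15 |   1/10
I(X;Y) = 0.0119 dits

Mutual information has multiple equivalent forms:
- I(X;Y) = H(X) - H(X|Y)
- I(X;Y) = H(Y) - H(Y|X)
- I(X;Y) = H(X) + H(Y) - H(X,Y)

Computing all quantities:
H(X) = 0.4462, H(Y) = 0.2972, H(X,Y) = 0.7315
H(X|Y) = 0.4344, H(Y|X) = 0.2853

Verification:
H(X) - H(X|Y) = 0.4462 - 0.4344 = 0.0119
H(Y) - H(Y|X) = 0.2972 - 0.2853 = 0.0119
H(X) + H(Y) - H(X,Y) = 0.4462 + 0.2972 - 0.7315 = 0.0119

All forms give I(X;Y) = 0.0119 dits. ✓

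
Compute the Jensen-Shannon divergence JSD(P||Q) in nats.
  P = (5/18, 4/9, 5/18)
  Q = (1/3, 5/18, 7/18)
0.0156 nats

Jensen-Shannon divergence is:
JSD(P||Q) = 0.5 × D_KL(P||M) + 0.5 × D_KL(Q||M)
where M = 0.5 × (P + Q) is the mixture distribution.

M = 0.5 × (5/18, 4/9, 5/18) + 0.5 × (1/3, 5/18, 7/18) = (11/36, 13/36, 1/3)

D_KL(P||M) = 0.0152 nats
D_KL(Q||M) = 0.0161 nats

JSD(P||Q) = 0.5 × 0.0152 + 0.5 × 0.0161 = 0.0156 nats

Unlike KL divergence, JSD is symmetric and bounded: 0 ≤ JSD ≤ log(2).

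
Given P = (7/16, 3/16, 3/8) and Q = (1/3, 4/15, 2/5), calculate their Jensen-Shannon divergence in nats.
0.0072 nats

Jensen-Shannon divergence is:
JSD(P||Q) = 0.5 × D_KL(P||M) + 0.5 × D_KL(Q||M)
where M = 0.5 × (P + Q) is the mixture distribution.

M = 0.5 × (7/16, 3/16, 3/8) + 0.5 × (1/3, 4/15, 2/5) = (0.385417, 0.227083, 0.3875)

D_KL(P||M) = 0.0072 nats
D_KL(Q||M) = 0.0072 nats

JSD(P||Q) = 0.5 × 0.0072 + 0.5 × 0.0072 = 0.0072 nats

Unlike KL divergence, JSD is symmetric and bounded: 0 ≤ JSD ≤ log(2).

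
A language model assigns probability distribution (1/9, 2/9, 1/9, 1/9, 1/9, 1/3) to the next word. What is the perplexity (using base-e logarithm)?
5.3494

Perplexity is e^H (or exp(H) for natural log).

First, H = -Σ p log p = 1.6770 nats
Perplexity = e^1.6770 = 5.3494

Interpretation: The model's uncertainty is equivalent to choosing uniformly among 5.3 options.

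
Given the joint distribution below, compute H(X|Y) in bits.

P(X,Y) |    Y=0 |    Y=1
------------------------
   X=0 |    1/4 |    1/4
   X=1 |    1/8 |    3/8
0.9512 bits

Using the chain rule: H(X|Y) = H(X,Y) - H(Y)

First, compute H(X,Y) = 1.9056 bits

Marginal P(Y) = (3/8, 5/8)
H(Y) = 0.9544 bits

H(X|Y) = H(X,Y) - H(Y) = 1.9056 - 0.9544 = 0.9512 bits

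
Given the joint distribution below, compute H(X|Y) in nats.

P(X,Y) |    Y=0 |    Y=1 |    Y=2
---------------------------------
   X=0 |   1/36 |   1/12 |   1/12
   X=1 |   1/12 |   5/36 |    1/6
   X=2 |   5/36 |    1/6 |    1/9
1.0288 nats

Using the chain rule: H(X|Y) = H(X,Y) - H(Y)

First, compute H(X,Y) = 2.1105 nats

Marginal P(Y) = (1/4, 7/18, 13/36)
H(Y) = 1.0817 nats

H(X|Y) = H(X,Y) - H(Y) = 2.1105 - 1.0817 = 1.0288 nats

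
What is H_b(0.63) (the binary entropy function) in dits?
0.2862 dits

The binary entropy function is:
H(p) = -p log(p) - (1-p) log(1-p)

H(0.63) = -0.63 × log_10(0.63) - 0.37 × log_10(0.37)
H(0.63) = 0.2862 dits

Note: Binary entropy is maximized at p=0.5 (H=1 bit) and minimized at p=0 or p=1 (H=0).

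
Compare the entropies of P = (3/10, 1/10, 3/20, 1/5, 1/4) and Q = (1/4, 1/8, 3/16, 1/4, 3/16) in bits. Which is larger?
Q

Computing entropies in bits:
H(P) = 2.2282
H(Q) = 2.2806

Distribution Q has higher entropy.

Intuition: The distribution closer to uniform (more spread out) has higher entropy.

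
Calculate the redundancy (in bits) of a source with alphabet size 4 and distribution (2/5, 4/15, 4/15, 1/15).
0.1938 bits

Redundancy measures how far a source is from maximum entropy:
R = H_max - H(X)

Maximum entropy for 4 symbols: H_max = log_2(4) = 2.0000 bits
Actual entropy: H(X) = 1.8062 bits
Redundancy: R = 2.0000 - 1.8062 = 0.1938 bits

This redundancy represents potential for compression: the source could be compressed by 0.1938 bits per symbol.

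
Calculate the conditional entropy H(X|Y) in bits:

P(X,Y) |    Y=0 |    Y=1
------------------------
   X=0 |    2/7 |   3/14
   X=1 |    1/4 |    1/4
0.9963 bits

Using the chain rule: H(X|Y) = H(X,Y) - H(Y)

First, compute H(X,Y) = 1.9926 bits

Marginal P(Y) = (15/28, 13/28)
H(Y) = 0.9963 bits

H(X|Y) = H(X,Y) - H(Y) = 1.9926 - 0.9963 = 0.9963 bits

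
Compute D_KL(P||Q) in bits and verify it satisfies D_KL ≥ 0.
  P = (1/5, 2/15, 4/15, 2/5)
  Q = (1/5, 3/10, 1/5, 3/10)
0.1207 bits

KL divergence satisfies the Gibbs inequality: D_KL(P||Q) ≥ 0 for all distributions P, Q.

D_KL(P||Q) = Σ p(x) log(p(x)/q(x))
Term by term:
  x=0: 1/5 × log_2[(1/5)/(1/5)] = 0.0000
  x=1: 2/15 × log_2[(2/15)/(3/10)] = -0.1560
  x=2: 4/15 × log_2[(4/15)/(1/5)] = 0.1107
  x=3: 2/5 × log_2[(2/5)/(3/10)] = 0.1660
D_KL(P||Q) = 0.1207 bits

D_KL(P||Q) = 0.1207 ≥ 0 ✓

This non-negativity is a fundamental property: relative entropy cannot be negative because it measures how different Q is from P.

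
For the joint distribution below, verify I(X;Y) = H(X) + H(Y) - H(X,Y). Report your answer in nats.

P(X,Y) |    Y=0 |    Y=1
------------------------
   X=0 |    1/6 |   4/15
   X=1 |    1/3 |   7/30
I(X;Y) = 0.0205 nats

Mutual information has multiple equivalent forms:
- I(X;Y) = H(X) - H(X|Y)
- I(X;Y) = H(Y) - H(Y|X)
- I(X;Y) = H(X) + H(Y) - H(X,Y)

Computing all quantities:
H(X) = 0.6842, H(Y) = 0.6931, H(X,Y) = 1.3569
H(X|Y) = 0.6637, H(Y|X) = 0.6726

Verification:
H(X) - H(X|Y) = 0.6842 - 0.6637 = 0.0205
H(Y) - H(Y|X) = 0.6931 - 0.6726 = 0.0205
H(X) + H(Y) - H(X,Y) = 0.6842 + 0.6931 - 1.3569 = 0.0205

All forms give I(X;Y) = 0.0205 nats. ✓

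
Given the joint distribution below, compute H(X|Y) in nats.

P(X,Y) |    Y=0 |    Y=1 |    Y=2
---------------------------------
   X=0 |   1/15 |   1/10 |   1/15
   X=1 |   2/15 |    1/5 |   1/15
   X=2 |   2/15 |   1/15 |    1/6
1.0150 nats

Using the chain rule: H(X|Y) = H(X,Y) - H(Y)

First, compute H(X,Y) = 2.1102 nats

Marginal P(Y) = (1/3, 11/30, 3/10)
H(Y) = 1.0953 nats

H(X|Y) = H(X,Y) - H(Y) = 2.1102 - 1.0953 = 1.0150 nats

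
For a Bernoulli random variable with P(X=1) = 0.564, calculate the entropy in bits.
0.9881 bits

The binary entropy function is:
H(p) = -p log(p) - (1-p) log(1-p)

H(0.564) = -0.564 × log_2(0.564) - 0.436 × log_2(0.436)
H(0.564) = 0.9881 bits

Note: Binary entropy is maximized at p=0.5 (H=1 bit) and minimized at p=0 or p=1 (H=0).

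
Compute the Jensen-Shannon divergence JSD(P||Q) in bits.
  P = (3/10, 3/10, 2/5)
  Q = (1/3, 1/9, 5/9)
0.0423 bits

Jensen-Shannon divergence is:
JSD(P||Q) = 0.5 × D_KL(P||M) + 0.5 × D_KL(Q||M)
where M = 0.5 × (P + Q) is the mixture distribution.

M = 0.5 × (3/10, 3/10, 2/5) + 0.5 × (1/3, 1/9, 5/9) = (0.316667, 0.205556, 0.477778)

D_KL(P||M) = 0.0377 bits
D_KL(Q||M) = 0.0469 bits

JSD(P||Q) = 0.5 × 0.0377 + 0.5 × 0.0469 = 0.0423 bits

Unlike KL divergence, JSD is symmetric and bounded: 0 ≤ JSD ≤ log(2).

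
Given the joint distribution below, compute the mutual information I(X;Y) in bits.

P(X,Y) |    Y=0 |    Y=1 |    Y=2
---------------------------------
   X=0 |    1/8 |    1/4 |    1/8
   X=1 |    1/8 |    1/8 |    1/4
0.0613 bits

Mutual information: I(X;Y) = H(X) + H(Y) - H(X,Y)

Marginals:
P(X) = (1/2, 1/2), H(X) = 1.0000 bits
P(Y) = (1/4, 3/8, 3/8), H(Y) = 1.5613 bits

Joint entropy: H(X,Y) = 2.5000 bits

I(X;Y) = 1.0000 + 1.5613 - 2.5000 = 0.0613 bits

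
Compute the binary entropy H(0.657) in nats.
0.6430 nats

The binary entropy function is:
H(p) = -p log(p) - (1-p) log(1-p)

H(0.657) = -0.657 × log_e(0.657) - 0.343 × log_e(0.343)
H(0.657) = 0.6430 nats

Note: Binary entropy is maximized at p=0.5 (H=1 bit) and minimized at p=0 or p=1 (H=0).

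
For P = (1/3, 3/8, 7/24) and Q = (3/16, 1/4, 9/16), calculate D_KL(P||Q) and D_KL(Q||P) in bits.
D_KL(P||Q) = 0.2197, D_KL(Q||P) = 0.2311

KL divergence is not symmetric: D_KL(P||Q) ≠ D_KL(Q||P) in general.

D_KL(P||Q) = 0.2197 bits
D_KL(Q||P) = 0.2311 bits

No, they are not equal!

This asymmetry is why KL divergence is not a true distance metric.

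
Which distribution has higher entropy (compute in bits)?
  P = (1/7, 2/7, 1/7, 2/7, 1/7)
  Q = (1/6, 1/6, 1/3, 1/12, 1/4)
P

Computing entropies in bits:
H(P) = 2.2359
H(Q) = 2.1887

Distribution P has higher entropy.

Intuition: The distribution closer to uniform (more spread out) has higher entropy.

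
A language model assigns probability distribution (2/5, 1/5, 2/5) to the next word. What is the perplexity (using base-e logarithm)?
2.8717

Perplexity is e^H (or exp(H) for natural log).

First, H = -Σ p log p = 1.0549 nats
Perplexity = e^1.0549 = 2.8717

Interpretation: The model's uncertainty is equivalent to choosing uniformly among 2.9 options.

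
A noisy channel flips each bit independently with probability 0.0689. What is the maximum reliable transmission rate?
0.6382 bits

For a binary symmetric channel (BSC) with error probability p:
Capacity C = 1 - H(p) bits per symbol

where H(p) = -p log₂(p) - (1-p) log₂(1-p) is the binary entropy function.

H(0.0689) = 0.3618 bits
C = 1 - 0.3618 = 0.6382 bits per symbol

This means we can reliably transmit up to 0.6382 bits of information per channel use.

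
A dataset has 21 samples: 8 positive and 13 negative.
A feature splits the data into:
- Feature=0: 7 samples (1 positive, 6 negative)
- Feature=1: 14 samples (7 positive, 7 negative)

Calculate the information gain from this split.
0.0948 bits

Information Gain = H(Y) - H(Y|Feature)

Before split:
P(positive) = 8/21 = 0.3810
H(Y) = 0.9587 bits

After split:
Feature=0: H = 0.5917 bits (weight = 7/21)
Feature=1: H = 1.0000 bits (weight = 14/21)
H(Y|Feature) = (7/21)×0.5917 + (14/21)×1.0000 = 0.8639 bits

Information Gain = 0.9587 - 0.8639 = 0.0948 bits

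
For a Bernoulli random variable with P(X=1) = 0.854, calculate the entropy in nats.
0.4157 nats

The binary entropy function is:
H(p) = -p log(p) - (1-p) log(1-p)

H(0.854) = -0.854 × log_e(0.854) - 0.146 × log_e(0.146)
H(0.854) = 0.4157 nats

Note: Binary entropy is maximized at p=0.5 (H=1 bit) and minimized at p=0 or p=1 (H=0).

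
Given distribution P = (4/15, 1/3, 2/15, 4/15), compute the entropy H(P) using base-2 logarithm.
1.9329 bits

Shannon entropy is H(X) = -Σ p(x) log p(x).

For P = (4/15, 1/3, 2/15, 4/15):
H = -4/15 × log_2(4/15) -1/3 × log_2(1/3) -2/15 × log_2(2/15) -4/15 × log_2(4/15)
H = 1.9329 bits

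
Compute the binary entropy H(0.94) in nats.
0.2270 nats

The binary entropy function is:
H(p) = -p log(p) - (1-p) log(1-p)

H(0.94) = -0.94 × log_e(0.94) - 0.06 × log_e(0.06)
H(0.94) = 0.2270 nats

Note: Binary entropy is maximized at p=0.5 (H=1 bit) and minimized at p=0 or p=1 (H=0).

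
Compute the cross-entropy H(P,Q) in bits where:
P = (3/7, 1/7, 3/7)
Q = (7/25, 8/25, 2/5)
1.5884 bits

Cross-entropy: H(P,Q) = -Σ p(x) log q(x)

Alternatively: H(P,Q) = H(P) + D_KL(P||Q)
H(P) = 1.4488 bits
D_KL(P||Q) = 0.1396 bits

H(P,Q) = 1.4488 + 0.1396 = 1.5884 bits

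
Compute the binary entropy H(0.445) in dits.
0.2984 dits

The binary entropy function is:
H(p) = -p log(p) - (1-p) log(1-p)

H(0.445) = -0.445 × log_10(0.445) - 0.555 × log_10(0.555)
H(0.445) = 0.2984 dits

Note: Binary entropy is maximized at p=0.5 (H=1 bit) and minimized at p=0 or p=1 (H=0).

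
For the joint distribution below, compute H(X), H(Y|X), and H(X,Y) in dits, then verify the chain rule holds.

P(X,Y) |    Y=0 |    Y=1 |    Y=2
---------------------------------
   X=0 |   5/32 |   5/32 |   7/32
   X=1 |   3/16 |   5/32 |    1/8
H(X,Y) = 0.7715, H(X) = 0.3002, H(Y|X) = 0.4713 (all in dits)

Chain rule: H(X,Y) = H(X) + H(Y|X)

Left side — joint entropy directly:
H(X,Y) = -Σ p(x,y) log p(x,y) = 0.7715 dits

Right side — compute H(Y|X) from the conditional distributions:
P(X) = (17/32, 15/32), so H(X) = 0.3002 dits
H(Y|X) = Σ_x P(X=x) · H(Y|X=x):
  P(Y|X=0) = (5/17, 5/17, 7/17), H(Y|X=0) = 0.4713, weight P(X=0) = 17/32
  P(Y|X=1) = (2/5, 1/3, 4/15), H(Y|X=1) = 0.4713, weight P(X=1) = 15/32
H(Y|X) = 0.4713 dits

H(X) + H(Y|X) = 0.3002 + 0.4713 = 0.7715 dits

Both sides equal 0.7715 dits. ✓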